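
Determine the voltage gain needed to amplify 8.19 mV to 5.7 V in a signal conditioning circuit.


Gain = Vout / Vin (converting to same units).
G = 5.7 V / 8.19 mV
G = 5700.0 mV / 8.19 mV
G = 695.97

695.97


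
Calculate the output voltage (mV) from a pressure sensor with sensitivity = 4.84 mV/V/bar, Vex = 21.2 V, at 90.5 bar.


Output = sensitivity * Vex * P.
Vout = 4.84 * 21.2 * 90.5
Vout = 102.608 * 90.5
Vout = 9286.02 mV

9286.02 mV


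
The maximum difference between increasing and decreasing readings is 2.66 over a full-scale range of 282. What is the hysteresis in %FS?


Hysteresis = (max difference / full scale) * 100%.
H = (2.66 / 282) * 100
H = 0.943 %FS

0.943 %FS


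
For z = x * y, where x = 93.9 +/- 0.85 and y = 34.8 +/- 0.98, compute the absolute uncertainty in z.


For a product z = x*y, the relative uncertainty is:
uz/z = sqrt((ux/x)^2 + (uy/y)^2)
Relative uncertainties: ux/x = 0.85/93.9 = 0.009052
uy/y = 0.98/34.8 = 0.028161
z = 93.9 * 34.8 = 3267.7
uz = 3267.7 * sqrt(0.009052^2 + 0.028161^2) = 96.659

96.659


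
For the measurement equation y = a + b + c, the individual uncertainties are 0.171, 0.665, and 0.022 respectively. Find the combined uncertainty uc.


For a sum of independent quantities, uc = sqrt(u1^2 + u2^2 + u3^2).
uc = sqrt(0.171^2 + 0.665^2 + 0.022^2)
uc = sqrt(0.029241 + 0.442225 + 0.000484)
uc = 0.687

0.687


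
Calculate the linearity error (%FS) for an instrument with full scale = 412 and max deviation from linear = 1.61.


Linearity error = (max deviation / full scale) * 100%.
Linearity = (1.61 / 412) * 100
Linearity = 0.391 %FS

0.391 %FS


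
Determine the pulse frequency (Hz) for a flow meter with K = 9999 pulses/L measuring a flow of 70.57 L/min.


Frequency = K * Q / 60 (converting L/min to L/s).
f = 9999 * 70.57 / 60
f = 705629.43 / 60
f = 11760.49 Hz

11760.49 Hz


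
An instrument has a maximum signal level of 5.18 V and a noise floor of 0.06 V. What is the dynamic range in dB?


Dynamic range = 20 * log10(Vmax / Vnoise).
DR = 20 * log10(5.18 / 0.06)
DR = 20 * log10(86.33)
DR = 38.72 dB

38.72 dB


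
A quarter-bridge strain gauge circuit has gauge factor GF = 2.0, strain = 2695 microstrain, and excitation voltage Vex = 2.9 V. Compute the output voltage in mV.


Quarter bridge output: Vout = (GF * epsilon * Vex) / 4.
Vout = (2.0 * 2695e-6 * 2.9) / 4
Vout = 0.015631 / 4 V
Vout = 0.00390775 V = 3.9077 mV

3.9077 mV


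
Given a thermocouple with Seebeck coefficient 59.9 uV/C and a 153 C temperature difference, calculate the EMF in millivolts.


The thermocouple output V = sensitivity * dT.
V = 59.9 uV/C * 153 C
V = 9164.7 uV
V = 9.165 mV

9.165 mV


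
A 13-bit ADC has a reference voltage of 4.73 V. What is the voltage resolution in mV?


The resolution (LSB) of an ADC is Vref / 2^n.
LSB = 4.73 / 2^13
LSB = 4.73 / 8192
LSB = 0.00057739 V = 0.57739258 mV

0.57739258 mV


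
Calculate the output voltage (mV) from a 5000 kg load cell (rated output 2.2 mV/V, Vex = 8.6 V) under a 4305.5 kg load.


Vout = rated_output * Vex * (load / capacity).
Vout = 2.2 * 8.6 * (4305.5 / 5000)
Vout = 2.2 * 8.6 * 0.8611
Vout = 16.292 mV

16.292 mV


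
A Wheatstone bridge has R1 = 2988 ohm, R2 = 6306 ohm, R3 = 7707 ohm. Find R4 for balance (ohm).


At balance: R1*R4 = R2*R3, so R4 = R2*R3/R1.
R4 = 6306 * 7707 / 2988
R4 = 48600342 / 2988
R4 = 16265.17 ohm

16265.17 ohm


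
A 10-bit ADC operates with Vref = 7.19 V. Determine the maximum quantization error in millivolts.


The maximum quantization error is +/- LSB/2.
LSB = Vref / 2^n = 7.19 / 1024 = 0.00702148 V
Max error = LSB / 2 = 0.00702148 / 2 = 0.00351074 V
Max error = 3.5107 mV

3.5107 mV


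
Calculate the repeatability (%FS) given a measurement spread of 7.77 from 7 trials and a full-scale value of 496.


Repeatability = (spread / full scale) * 100%.
R = (7.77 / 496) * 100
R = 1.567 %FS

1.567 %FS


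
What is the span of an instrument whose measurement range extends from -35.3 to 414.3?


Span = upper range - lower range.
Span = 414.3 - (-35.3)
Span = 449.6

449.6


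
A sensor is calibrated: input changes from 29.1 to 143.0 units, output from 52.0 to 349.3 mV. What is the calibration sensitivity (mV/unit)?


Sensitivity = (y2 - y1) / (x2 - x1).
S = (349.3 - 52.0) / (143.0 - 29.1)
S = 297.3 / 113.9
S = 2.6102 mV/unit

2.6102 mV/unit


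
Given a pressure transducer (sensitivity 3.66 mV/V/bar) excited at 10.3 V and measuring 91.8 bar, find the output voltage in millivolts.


Output = sensitivity * Vex * P.
Vout = 3.66 * 10.3 * 91.8
Vout = 37.698 * 91.8
Vout = 3460.68 mV

3460.68 mV


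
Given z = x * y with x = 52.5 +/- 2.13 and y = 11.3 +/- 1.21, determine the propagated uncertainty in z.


For a product z = x*y, the relative uncertainty is:
uz/z = sqrt((ux/x)^2 + (uy/y)^2)
Relative uncertainties: ux/x = 2.13/52.5 = 0.040571
uy/y = 1.21/11.3 = 0.10708
z = 52.5 * 11.3 = 593.2
uz = 593.2 * sqrt(0.040571^2 + 0.10708^2) = 67.932

67.932


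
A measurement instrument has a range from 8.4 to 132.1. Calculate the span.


Span = upper range - lower range.
Span = 132.1 - (8.4)
Span = 123.7

123.7


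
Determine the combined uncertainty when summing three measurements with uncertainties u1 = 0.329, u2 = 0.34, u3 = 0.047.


For a sum of independent quantities, uc = sqrt(u1^2 + u2^2 + u3^2).
uc = sqrt(0.329^2 + 0.34^2 + 0.047^2)
uc = sqrt(0.108241 + 0.1156 + 0.002209)
uc = 0.4754

0.4754


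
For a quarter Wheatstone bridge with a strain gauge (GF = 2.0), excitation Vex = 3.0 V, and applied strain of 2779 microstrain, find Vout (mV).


Quarter bridge output: Vout = (GF * epsilon * Vex) / 4.
Vout = (2.0 * 2779e-6 * 3.0) / 4
Vout = 0.016674 / 4 V
Vout = 0.0041685 V = 4.1685 mV

4.1685 mV


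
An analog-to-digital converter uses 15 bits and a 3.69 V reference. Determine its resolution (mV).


The resolution (LSB) of an ADC is Vref / 2^n.
LSB = 3.69 / 2^15
LSB = 3.69 / 32768
LSB = 0.00011261 V = 0.11260986 mV

0.11260986 mV


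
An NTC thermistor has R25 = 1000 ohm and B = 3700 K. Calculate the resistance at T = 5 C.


NTC thermistor equation: Rt = R25 * exp(B * (1/T - 1/T25)).
T in Kelvin: 278.15 K, T25 = 298.15 K
1/T - 1/T25 = 1/278.15 - 1/298.15 = 0.00024117
B * (1/T - 1/T25) = 3700 * 0.00024117 = 0.8923
Rt = 1000 * exp(0.8923) = 2440.8 ohm

2440.8 ohm


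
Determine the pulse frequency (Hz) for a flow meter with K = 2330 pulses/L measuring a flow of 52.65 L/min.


Frequency = K * Q / 60 (converting L/min to L/s).
f = 2330 * 52.65 / 60
f = 122674.5 / 60
f = 2044.58 Hz

2044.58 Hz


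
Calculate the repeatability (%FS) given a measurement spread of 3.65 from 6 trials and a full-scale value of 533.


Repeatability = (spread / full scale) * 100%.
R = (3.65 / 533) * 100
R = 0.685 %FS

0.685 %FS


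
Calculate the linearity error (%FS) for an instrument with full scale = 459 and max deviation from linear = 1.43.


Linearity error = (max deviation / full scale) * 100%.
Linearity = (1.43 / 459) * 100
Linearity = 0.312 %FS

0.312 %FS


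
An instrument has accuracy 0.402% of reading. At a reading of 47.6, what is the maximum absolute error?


Absolute error = (accuracy% / 100) * reading.
Error = (0.402 / 100) * 47.6
Error = 0.00402 * 47.6
Error = 0.1914

0.1914


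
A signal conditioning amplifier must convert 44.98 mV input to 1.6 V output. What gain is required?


Gain = Vout / Vin (converting to same units).
G = 1.6 V / 44.98 mV
G = 1600.0 mV / 44.98 mV
G = 35.57

35.57


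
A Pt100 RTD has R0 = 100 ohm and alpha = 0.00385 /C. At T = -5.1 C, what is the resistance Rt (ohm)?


The RTD equation: Rt = R0 * (1 + alpha * T).
Rt = 100 * (1 + 0.00385 * -5.1)
Rt = 100 * (1 + -0.019635)
Rt = 100 * 0.980365
Rt = 98.037 ohm

98.037 ohm


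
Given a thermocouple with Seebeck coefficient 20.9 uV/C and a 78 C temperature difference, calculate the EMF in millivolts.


The thermocouple output V = sensitivity * dT.
V = 20.9 uV/C * 78 C
V = 1630.2 uV
V = 1.63 mV

1.63 mV


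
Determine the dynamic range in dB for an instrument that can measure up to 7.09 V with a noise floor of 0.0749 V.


Dynamic range = 20 * log10(Vmax / Vnoise).
DR = 20 * log10(7.09 / 0.0749)
DR = 20 * log10(94.66)
DR = 39.52 dB

39.52 dB


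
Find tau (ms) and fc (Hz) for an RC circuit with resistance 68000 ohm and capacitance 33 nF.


Time constant: tau = R * C.
tau = 68000 * 3.30e-08 = 0.002244 s
tau = 2.244 ms
Cutoff frequency: fc = 1 / (2*pi*R*C).
fc = 1 / (2*pi*0.002244) = 70.92 Hz

tau = 2.244 ms, fc = 70.92 Hz


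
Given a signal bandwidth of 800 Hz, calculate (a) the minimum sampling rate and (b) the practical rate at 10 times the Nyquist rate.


By Nyquist theorem, fs_min = 2 * fmax.
fs_min = 2 * 800 = 1600 Hz
Practical rate = 10 * fs_min = 10 * 1600 = 16000 Hz

fs_min = 1600 Hz, fs_practical = 16000 Hz


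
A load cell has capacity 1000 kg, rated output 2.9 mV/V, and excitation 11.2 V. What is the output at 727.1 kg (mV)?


Vout = rated_output * Vex * (load / capacity).
Vout = 2.9 * 11.2 * (727.1 / 1000)
Vout = 2.9 * 11.2 * 0.7271
Vout = 23.616 mV

23.616 mV


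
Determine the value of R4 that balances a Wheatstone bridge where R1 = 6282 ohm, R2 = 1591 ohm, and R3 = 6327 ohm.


At balance: R1*R4 = R2*R3, so R4 = R2*R3/R1.
R4 = 1591 * 6327 / 6282
R4 = 10066257 / 6282
R4 = 1602.4 ohm

1602.4 ohm


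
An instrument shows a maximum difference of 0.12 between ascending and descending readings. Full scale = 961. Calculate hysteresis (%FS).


Hysteresis = (max difference / full scale) * 100%.
H = (0.12 / 961) * 100
H = 0.012 %FS

0.012 %FS


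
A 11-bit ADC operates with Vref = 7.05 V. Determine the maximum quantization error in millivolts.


The maximum quantization error is +/- LSB/2.
LSB = Vref / 2^n = 7.05 / 2048 = 0.00344238 V
Max error = LSB / 2 = 0.00344238 / 2 = 0.00172119 V
Max error = 1.7212 mV

1.7212 mV


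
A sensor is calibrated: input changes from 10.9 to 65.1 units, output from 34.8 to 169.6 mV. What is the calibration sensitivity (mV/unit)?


Sensitivity = (y2 - y1) / (x2 - x1).
S = (169.6 - 34.8) / (65.1 - 10.9)
S = 134.8 / 54.2
S = 2.4871 mV/unit

2.4871 mV/unit


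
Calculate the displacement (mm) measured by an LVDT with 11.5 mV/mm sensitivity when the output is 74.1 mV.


Displacement = Vout / sensitivity.
d = 74.1 / 11.5
d = 6.443 mm

6.443 mm


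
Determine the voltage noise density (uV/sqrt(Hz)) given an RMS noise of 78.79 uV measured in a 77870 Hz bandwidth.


Noise spectral density = Vrms / sqrt(BW).
NSD = 78.79 / sqrt(77870)
NSD = 78.79 / 279.052
NSD = 0.2823 uV/sqrt(Hz)

0.2823 uV/sqrt(Hz)


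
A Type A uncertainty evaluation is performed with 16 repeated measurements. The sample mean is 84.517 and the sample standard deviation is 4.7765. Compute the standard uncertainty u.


The standard uncertainty for Type A evaluation is u = s / sqrt(n).
u = 4.7765 / sqrt(16)
u = 4.7765 / 4.0
u = 1.1941

1.1941


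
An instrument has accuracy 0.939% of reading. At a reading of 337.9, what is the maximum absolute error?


Absolute error = (accuracy% / 100) * reading.
Error = (0.939 / 100) * 337.9
Error = 0.00939 * 337.9
Error = 3.1729

3.1729


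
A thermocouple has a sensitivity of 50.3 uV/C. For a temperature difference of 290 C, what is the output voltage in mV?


The thermocouple output V = sensitivity * dT.
V = 50.3 uV/C * 290 C
V = 14587.0 uV
V = 14.587 mV

14.587 mV


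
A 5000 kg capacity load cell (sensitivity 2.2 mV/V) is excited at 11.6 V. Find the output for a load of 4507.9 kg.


Vout = rated_output * Vex * (load / capacity).
Vout = 2.2 * 11.6 * (4507.9 / 5000)
Vout = 2.2 * 11.6 * 0.90158
Vout = 23.008 mV

23.008 mV


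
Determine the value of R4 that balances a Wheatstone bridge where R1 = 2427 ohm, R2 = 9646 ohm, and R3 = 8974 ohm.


At balance: R1*R4 = R2*R3, so R4 = R2*R3/R1.
R4 = 9646 * 8974 / 2427
R4 = 86563204 / 2427
R4 = 35666.75 ohm

35666.75 ohm


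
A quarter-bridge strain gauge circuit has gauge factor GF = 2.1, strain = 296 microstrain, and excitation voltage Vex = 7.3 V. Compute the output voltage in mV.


Quarter bridge output: Vout = (GF * epsilon * Vex) / 4.
Vout = (2.1 * 296e-6 * 7.3) / 4
Vout = 0.00453768 / 4 V
Vout = 0.00113442 V = 1.1344 mV

1.1344 mV


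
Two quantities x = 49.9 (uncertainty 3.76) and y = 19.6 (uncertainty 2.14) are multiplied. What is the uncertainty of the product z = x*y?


For a product z = x*y, the relative uncertainty is:
uz/z = sqrt((ux/x)^2 + (uy/y)^2)
Relative uncertainties: ux/x = 3.76/49.9 = 0.075351
uy/y = 2.14/19.6 = 0.109184
z = 49.9 * 19.6 = 978.0
uz = 978.0 * sqrt(0.075351^2 + 0.109184^2) = 129.747

129.747


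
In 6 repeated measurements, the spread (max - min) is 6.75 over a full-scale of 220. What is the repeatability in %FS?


Repeatability = (spread / full scale) * 100%.
R = (6.75 / 220) * 100
R = 3.068 %FS

3.068 %FS


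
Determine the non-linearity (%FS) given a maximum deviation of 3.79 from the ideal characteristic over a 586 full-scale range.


Linearity error = (max deviation / full scale) * 100%.
Linearity = (3.79 / 586) * 100
Linearity = 0.647 %FS

0.647 %FS


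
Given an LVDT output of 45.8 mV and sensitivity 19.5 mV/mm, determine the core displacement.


Displacement = Vout / sensitivity.
d = 45.8 / 19.5
d = 2.349 mm

2.349 mm


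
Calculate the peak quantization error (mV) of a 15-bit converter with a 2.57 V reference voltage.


The maximum quantization error is +/- LSB/2.
LSB = Vref / 2^n = 2.57 / 32768 = 7.843e-05 V
Max error = LSB / 2 = 7.843e-05 / 2 = 3.922e-05 V
Max error = 0.0392 mV

0.0392 mV


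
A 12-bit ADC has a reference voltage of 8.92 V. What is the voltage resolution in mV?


The resolution (LSB) of an ADC is Vref / 2^n.
LSB = 8.92 / 2^12
LSB = 8.92 / 4096
LSB = 0.00217773 V = 2.17773438 mV

2.17773438 mV


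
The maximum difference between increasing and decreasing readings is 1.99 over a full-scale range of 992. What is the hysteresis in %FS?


Hysteresis = (max difference / full scale) * 100%.
H = (1.99 / 992) * 100
H = 0.201 %FS

0.201 %FS


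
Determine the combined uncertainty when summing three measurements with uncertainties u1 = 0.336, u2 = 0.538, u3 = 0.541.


For a sum of independent quantities, uc = sqrt(u1^2 + u2^2 + u3^2).
uc = sqrt(0.336^2 + 0.538^2 + 0.541^2)
uc = sqrt(0.112896 + 0.289444 + 0.292681)
uc = 0.8337

0.8337


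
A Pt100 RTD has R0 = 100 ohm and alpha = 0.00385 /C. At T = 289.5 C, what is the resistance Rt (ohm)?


The RTD equation: Rt = R0 * (1 + alpha * T).
Rt = 100 * (1 + 0.00385 * 289.5)
Rt = 100 * (1 + 1.114575)
Rt = 100 * 2.114575
Rt = 211.458 ohm

211.458 ohm


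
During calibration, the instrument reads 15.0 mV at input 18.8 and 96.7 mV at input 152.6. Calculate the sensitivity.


Sensitivity = (y2 - y1) / (x2 - x1).
S = (96.7 - 15.0) / (152.6 - 18.8)
S = 81.7 / 133.8
S = 0.6106 mV/unit

0.6106 mV/unit


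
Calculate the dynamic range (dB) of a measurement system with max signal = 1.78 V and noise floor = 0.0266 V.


Dynamic range = 20 * log10(Vmax / Vnoise).
DR = 20 * log10(1.78 / 0.0266)
DR = 20 * log10(66.92)
DR = 36.51 dB

36.51 dB


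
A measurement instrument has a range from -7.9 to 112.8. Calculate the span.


Span = upper range - lower range.
Span = 112.8 - (-7.9)
Span = 120.7

120.7


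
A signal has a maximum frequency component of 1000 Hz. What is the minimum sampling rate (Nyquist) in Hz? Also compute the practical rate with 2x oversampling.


By Nyquist theorem, fs_min = 2 * fmax.
fs_min = 2 * 1000 = 2000 Hz
Practical rate = 2 * fs_min = 2 * 2000 = 4000 Hz

fs_min = 2000 Hz, fs_practical = 4000 Hz


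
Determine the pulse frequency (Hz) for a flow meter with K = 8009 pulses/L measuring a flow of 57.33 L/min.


Frequency = K * Q / 60 (converting L/min to L/s).
f = 8009 * 57.33 / 60
f = 459155.97 / 60
f = 7652.6 Hz

7652.6 Hz


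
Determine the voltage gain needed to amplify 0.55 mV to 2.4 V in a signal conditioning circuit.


Gain = Vout / Vin (converting to same units).
G = 2.4 V / 0.55 mV
G = 2400.0 mV / 0.55 mV
G = 4363.64

4363.64


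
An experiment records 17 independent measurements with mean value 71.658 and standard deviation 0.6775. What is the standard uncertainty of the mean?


The standard uncertainty for Type A evaluation is u = s / sqrt(n).
u = 0.6775 / sqrt(17)
u = 0.6775 / 4.1231
u = 0.1643

0.1643


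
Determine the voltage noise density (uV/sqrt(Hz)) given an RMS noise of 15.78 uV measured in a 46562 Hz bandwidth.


Noise spectral density = Vrms / sqrt(BW).
NSD = 15.78 / sqrt(46562)
NSD = 15.78 / 215.7823
NSD = 0.0731 uV/sqrt(Hz)

0.0731 uV/sqrt(Hz)


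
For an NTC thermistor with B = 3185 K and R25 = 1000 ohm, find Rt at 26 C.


NTC thermistor equation: Rt = R25 * exp(B * (1/T - 1/T25)).
T in Kelvin: 299.15 K, T25 = 298.15 K
1/T - 1/T25 = 1/299.15 - 1/298.15 = -1.121e-05
B * (1/T - 1/T25) = 3185 * -1.121e-05 = -0.0357
Rt = 1000 * exp(-0.0357) = 964.9 ohm

964.9 ohm


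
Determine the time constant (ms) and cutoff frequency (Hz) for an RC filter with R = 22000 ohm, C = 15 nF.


Time constant: tau = R * C.
tau = 22000 * 1.50e-08 = 0.00033 s
tau = 0.33 ms
Cutoff frequency: fc = 1 / (2*pi*R*C).
fc = 1 / (2*pi*0.00033) = 482.29 Hz

tau = 0.33 ms, fc = 482.29 Hz


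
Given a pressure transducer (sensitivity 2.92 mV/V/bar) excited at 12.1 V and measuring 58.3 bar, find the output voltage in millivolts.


Output = sensitivity * Vex * P.
Vout = 2.92 * 12.1 * 58.3
Vout = 35.332 * 58.3
Vout = 2059.86 mV

2059.86 mV


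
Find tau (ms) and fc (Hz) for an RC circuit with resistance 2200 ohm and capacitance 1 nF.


Time constant: tau = R * C.
tau = 2200 * 1.00e-09 = 2.2e-06 s
tau = 0.0022 ms
Cutoff frequency: fc = 1 / (2*pi*R*C).
fc = 1 / (2*pi*2.2e-06) = 72343.16 Hz

tau = 0.0022 ms, fc = 72343.16 Hz


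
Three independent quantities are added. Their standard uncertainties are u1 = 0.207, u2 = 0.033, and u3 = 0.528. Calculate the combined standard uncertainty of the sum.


For a sum of independent quantities, uc = sqrt(u1^2 + u2^2 + u3^2).
uc = sqrt(0.207^2 + 0.033^2 + 0.528^2)
uc = sqrt(0.042849 + 0.001089 + 0.278784)
uc = 0.5681

0.5681


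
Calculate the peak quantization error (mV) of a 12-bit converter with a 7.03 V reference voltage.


The maximum quantization error is +/- LSB/2.
LSB = Vref / 2^n = 7.03 / 4096 = 0.00171631 V
Max error = LSB / 2 = 0.00171631 / 2 = 0.00085815 V
Max error = 0.8582 mV

0.8582 mV


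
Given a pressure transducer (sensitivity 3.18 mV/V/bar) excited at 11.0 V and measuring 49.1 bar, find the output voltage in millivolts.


Output = sensitivity * Vex * P.
Vout = 3.18 * 11.0 * 49.1
Vout = 34.98 * 49.1
Vout = 1717.52 mV

1717.52 mV


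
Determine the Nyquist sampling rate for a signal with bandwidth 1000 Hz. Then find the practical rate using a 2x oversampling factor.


By Nyquist theorem, fs_min = 2 * fmax.
fs_min = 2 * 1000 = 2000 Hz
Practical rate = 2 * fs_min = 2 * 2000 = 4000 Hz

fs_min = 2000 Hz, fs_practical = 4000 Hz


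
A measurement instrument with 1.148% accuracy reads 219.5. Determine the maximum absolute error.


Absolute error = (accuracy% / 100) * reading.
Error = (1.148 / 100) * 219.5
Error = 0.01148 * 219.5
Error = 2.5199

2.5199


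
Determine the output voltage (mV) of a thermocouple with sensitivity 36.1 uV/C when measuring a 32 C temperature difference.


The thermocouple output V = sensitivity * dT.
V = 36.1 uV/C * 32 C
V = 1155.2 uV
V = 1.155 mV

1.155 mV


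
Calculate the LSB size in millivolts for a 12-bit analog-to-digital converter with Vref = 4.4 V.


The resolution (LSB) of an ADC is Vref / 2^n.
LSB = 4.4 / 2^12
LSB = 4.4 / 4096
LSB = 0.00107422 V = 1.07421875 mV

1.07421875 mV


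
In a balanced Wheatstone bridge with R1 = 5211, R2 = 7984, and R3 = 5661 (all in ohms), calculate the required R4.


At balance: R1*R4 = R2*R3, so R4 = R2*R3/R1.
R4 = 7984 * 5661 / 5211
R4 = 45197424 / 5211
R4 = 8673.46 ohm

8673.46 ohm


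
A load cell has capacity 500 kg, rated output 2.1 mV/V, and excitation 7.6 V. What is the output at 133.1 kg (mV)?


Vout = rated_output * Vex * (load / capacity).
Vout = 2.1 * 7.6 * (133.1 / 500)
Vout = 2.1 * 7.6 * 0.2662
Vout = 4.249 mV

4.249 mV


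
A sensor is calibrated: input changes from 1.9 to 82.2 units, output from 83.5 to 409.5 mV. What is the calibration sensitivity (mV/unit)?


Sensitivity = (y2 - y1) / (x2 - x1).
S = (409.5 - 83.5) / (82.2 - 1.9)
S = 326.0 / 80.3
S = 4.0598 mV/unit

4.0598 mV/unit


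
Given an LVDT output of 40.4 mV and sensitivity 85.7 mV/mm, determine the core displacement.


Displacement = Vout / sensitivity.
d = 40.4 / 85.7
d = 0.471 mm

0.471 mm


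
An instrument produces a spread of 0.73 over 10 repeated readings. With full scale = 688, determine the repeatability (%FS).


Repeatability = (spread / full scale) * 100%.
R = (0.73 / 688) * 100
R = 0.106 %FS

0.106 %FS


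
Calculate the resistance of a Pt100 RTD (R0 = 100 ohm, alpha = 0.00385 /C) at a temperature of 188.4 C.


The RTD equation: Rt = R0 * (1 + alpha * T).
Rt = 100 * (1 + 0.00385 * 188.4)
Rt = 100 * (1 + 0.72534)
Rt = 100 * 1.72534
Rt = 172.534 ohm

172.534 ohm


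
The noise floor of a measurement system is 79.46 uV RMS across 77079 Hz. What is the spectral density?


Noise spectral density = Vrms / sqrt(BW).
NSD = 79.46 / sqrt(77079)
NSD = 79.46 / 277.6311
NSD = 0.2862 uV/sqrt(Hz)

0.2862 uV/sqrt(Hz)


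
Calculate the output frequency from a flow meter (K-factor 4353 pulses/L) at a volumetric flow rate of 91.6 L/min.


Frequency = K * Q / 60 (converting L/min to L/s).
f = 4353 * 91.6 / 60
f = 398734.8 / 60
f = 6645.58 Hz

6645.58 Hz


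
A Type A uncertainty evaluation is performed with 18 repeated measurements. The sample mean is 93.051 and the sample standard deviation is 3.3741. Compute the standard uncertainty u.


The standard uncertainty for Type A evaluation is u = s / sqrt(n).
u = 3.3741 / sqrt(18)
u = 3.3741 / 4.2426
u = 0.7953

0.7953


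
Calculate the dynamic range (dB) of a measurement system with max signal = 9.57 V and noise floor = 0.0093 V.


Dynamic range = 20 * log10(Vmax / Vnoise).
DR = 20 * log10(9.57 / 0.0093)
DR = 20 * log10(1029.03)
DR = 60.25 dB

60.25 dB


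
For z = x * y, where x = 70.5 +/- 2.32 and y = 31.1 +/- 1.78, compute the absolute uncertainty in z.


For a product z = x*y, the relative uncertainty is:
uz/z = sqrt((ux/x)^2 + (uy/y)^2)
Relative uncertainties: ux/x = 2.32/70.5 = 0.032908
uy/y = 1.78/31.1 = 0.057235
z = 70.5 * 31.1 = 2192.6
uz = 2192.6 * sqrt(0.032908^2 + 0.057235^2) = 144.754

144.754


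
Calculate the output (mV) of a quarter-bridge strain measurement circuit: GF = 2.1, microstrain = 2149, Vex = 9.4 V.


Quarter bridge output: Vout = (GF * epsilon * Vex) / 4.
Vout = (2.1 * 2149e-6 * 9.4) / 4
Vout = 0.04242126 / 4 V
Vout = 0.01060532 V = 10.6053 mV

10.6053 mV


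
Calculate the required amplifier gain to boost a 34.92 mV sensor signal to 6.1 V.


Gain = Vout / Vin (converting to same units).
G = 6.1 V / 34.92 mV
G = 6100.0 mV / 34.92 mV
G = 174.68

174.68


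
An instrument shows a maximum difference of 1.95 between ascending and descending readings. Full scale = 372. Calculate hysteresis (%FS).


Hysteresis = (max difference / full scale) * 100%.
H = (1.95 / 372) * 100
H = 0.524 %FS

0.524 %FS


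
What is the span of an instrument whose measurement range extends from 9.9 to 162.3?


Span = upper range - lower range.
Span = 162.3 - (9.9)
Span = 152.4

152.4


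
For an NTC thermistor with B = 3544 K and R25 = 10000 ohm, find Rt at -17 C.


NTC thermistor equation: Rt = R25 * exp(B * (1/T - 1/T25)).
T in Kelvin: 256.15 K, T25 = 298.15 K
1/T - 1/T25 = 1/256.15 - 1/298.15 = 0.00054995
B * (1/T - 1/T25) = 3544 * 0.00054995 = 1.949
Rt = 10000 * exp(1.949) = 70217.3 ohm

70217.3 ohm


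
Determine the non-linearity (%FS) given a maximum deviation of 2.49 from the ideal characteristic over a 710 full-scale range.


Linearity error = (max deviation / full scale) * 100%.
Linearity = (2.49 / 710) * 100
Linearity = 0.351 %FS

0.351 %FS


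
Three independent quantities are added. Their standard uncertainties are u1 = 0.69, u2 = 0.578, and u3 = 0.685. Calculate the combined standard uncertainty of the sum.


For a sum of independent quantities, uc = sqrt(u1^2 + u2^2 + u3^2).
uc = sqrt(0.69^2 + 0.578^2 + 0.685^2)
uc = sqrt(0.4761 + 0.334084 + 0.469225)
uc = 1.1311

1.1311


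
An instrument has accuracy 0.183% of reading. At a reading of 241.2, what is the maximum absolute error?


Absolute error = (accuracy% / 100) * reading.
Error = (0.183 / 100) * 241.2
Error = 0.00183 * 241.2
Error = 0.4414

0.4414


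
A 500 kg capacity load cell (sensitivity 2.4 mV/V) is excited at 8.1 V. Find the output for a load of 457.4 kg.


Vout = rated_output * Vex * (load / capacity).
Vout = 2.4 * 8.1 * (457.4 / 500)
Vout = 2.4 * 8.1 * 0.9148
Vout = 17.784 mV

17.784 mV


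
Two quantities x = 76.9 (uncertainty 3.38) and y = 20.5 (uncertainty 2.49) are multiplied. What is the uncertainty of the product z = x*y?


For a product z = x*y, the relative uncertainty is:
uz/z = sqrt((ux/x)^2 + (uy/y)^2)
Relative uncertainties: ux/x = 3.38/76.9 = 0.043953
uy/y = 2.49/20.5 = 0.121463
z = 76.9 * 20.5 = 1576.5
uz = 1576.5 * sqrt(0.043953^2 + 0.121463^2) = 203.632

203.632


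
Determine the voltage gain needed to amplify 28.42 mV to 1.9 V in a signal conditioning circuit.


Gain = Vout / Vin (converting to same units).
G = 1.9 V / 28.42 mV
G = 1900.0 mV / 28.42 mV
G = 66.85

66.85


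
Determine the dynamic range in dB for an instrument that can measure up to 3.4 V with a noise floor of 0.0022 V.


Dynamic range = 20 * log10(Vmax / Vnoise).
DR = 20 * log10(3.4 / 0.0022)
DR = 20 * log10(1545.45)
DR = 63.78 dB

63.78 dB


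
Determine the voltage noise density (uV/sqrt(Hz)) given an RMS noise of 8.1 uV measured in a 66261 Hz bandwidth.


Noise spectral density = Vrms / sqrt(BW).
NSD = 8.1 / sqrt(66261)
NSD = 8.1 / 257.4121
NSD = 0.0315 uV/sqrt(Hz)

0.0315 uV/sqrt(Hz)


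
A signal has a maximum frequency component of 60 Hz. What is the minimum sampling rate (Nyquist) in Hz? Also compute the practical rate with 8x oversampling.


By Nyquist theorem, fs_min = 2 * fmax.
fs_min = 2 * 60 = 120 Hz
Practical rate = 8 * fs_min = 8 * 120 = 960 Hz

fs_min = 120 Hz, fs_practical = 960 Hz


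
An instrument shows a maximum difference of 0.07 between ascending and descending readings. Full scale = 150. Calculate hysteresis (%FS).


Hysteresis = (max difference / full scale) * 100%.
H = (0.07 / 150) * 100
H = 0.047 %FS

0.047 %FS


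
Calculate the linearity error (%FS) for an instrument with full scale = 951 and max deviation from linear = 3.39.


Linearity error = (max deviation / full scale) * 100%.
Linearity = (3.39 / 951) * 100
Linearity = 0.356 %FS

0.356 %FS


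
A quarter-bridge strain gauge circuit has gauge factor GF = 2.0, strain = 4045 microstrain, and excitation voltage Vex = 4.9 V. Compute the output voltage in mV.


Quarter bridge output: Vout = (GF * epsilon * Vex) / 4.
Vout = (2.0 * 4045e-6 * 4.9) / 4
Vout = 0.039641 / 4 V
Vout = 0.00991025 V = 9.9103 mV

9.9103 mV


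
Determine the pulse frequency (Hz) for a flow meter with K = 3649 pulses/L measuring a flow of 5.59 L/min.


Frequency = K * Q / 60 (converting L/min to L/s).
f = 3649 * 5.59 / 60
f = 20397.91 / 60
f = 339.97 Hz

339.97 Hz


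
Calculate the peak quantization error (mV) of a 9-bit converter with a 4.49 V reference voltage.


The maximum quantization error is +/- LSB/2.
LSB = Vref / 2^n = 4.49 / 512 = 0.00876953 V
Max error = LSB / 2 = 0.00876953 / 2 = 0.00438477 V
Max error = 4.3848 mV

4.3848 mV


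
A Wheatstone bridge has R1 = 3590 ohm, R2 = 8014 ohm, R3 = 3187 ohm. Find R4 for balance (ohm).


At balance: R1*R4 = R2*R3, so R4 = R2*R3/R1.
R4 = 8014 * 3187 / 3590
R4 = 25540618 / 3590
R4 = 7114.38 ohm

7114.38 ohm


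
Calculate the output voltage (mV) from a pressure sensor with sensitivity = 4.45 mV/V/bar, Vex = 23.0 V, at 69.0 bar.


Output = sensitivity * Vex * P.
Vout = 4.45 * 23.0 * 69.0
Vout = 102.35 * 69.0
Vout = 7062.15 mV

7062.15 mV


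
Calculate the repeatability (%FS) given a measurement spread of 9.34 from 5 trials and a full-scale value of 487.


Repeatability = (spread / full scale) * 100%.
R = (9.34 / 487) * 100
R = 1.918 %FS

1.918 %FS


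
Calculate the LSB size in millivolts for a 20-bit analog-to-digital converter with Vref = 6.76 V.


The resolution (LSB) of an ADC is Vref / 2^n.
LSB = 6.76 / 2^20
LSB = 6.76 / 1048576
LSB = 6.45e-06 V = 0.00644684 mV

0.00644684 mV


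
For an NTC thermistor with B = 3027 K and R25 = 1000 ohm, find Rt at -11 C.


NTC thermistor equation: Rt = R25 * exp(B * (1/T - 1/T25)).
T in Kelvin: 262.15 K, T25 = 298.15 K
1/T - 1/T25 = 1/262.15 - 1/298.15 = 0.00046059
B * (1/T - 1/T25) = 3027 * 0.00046059 = 1.3942
Rt = 1000 * exp(1.3942) = 4031.8 ohm

4031.8 ohm


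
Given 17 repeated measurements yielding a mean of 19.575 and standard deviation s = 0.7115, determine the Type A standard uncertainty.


The standard uncertainty for Type A evaluation is u = s / sqrt(n).
u = 0.7115 / sqrt(17)
u = 0.7115 / 4.1231
u = 0.1726

0.1726


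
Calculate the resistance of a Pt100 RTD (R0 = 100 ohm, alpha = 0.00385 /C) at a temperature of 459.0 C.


The RTD equation: Rt = R0 * (1 + alpha * T).
Rt = 100 * (1 + 0.00385 * 459.0)
Rt = 100 * (1 + 1.76715)
Rt = 100 * 2.76715
Rt = 276.715 ohm

276.715 ohm


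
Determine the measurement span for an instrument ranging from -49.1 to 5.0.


Span = upper range - lower range.
Span = 5.0 - (-49.1)
Span = 54.1

54.1


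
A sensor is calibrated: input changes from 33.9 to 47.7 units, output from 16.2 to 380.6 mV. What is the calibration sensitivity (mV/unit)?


Sensitivity = (y2 - y1) / (x2 - x1).
S = (380.6 - 16.2) / (47.7 - 33.9)
S = 364.4 / 13.8
S = 26.4058 mV/unit

26.4058 mV/unit


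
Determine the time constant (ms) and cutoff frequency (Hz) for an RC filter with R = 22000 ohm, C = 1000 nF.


Time constant: tau = R * C.
tau = 22000 * 1.00e-06 = 0.022 s
tau = 22.0 ms
Cutoff frequency: fc = 1 / (2*pi*R*C).
fc = 1 / (2*pi*0.022) = 7.23 Hz

tau = 22.0 ms, fc = 7.23 Hz


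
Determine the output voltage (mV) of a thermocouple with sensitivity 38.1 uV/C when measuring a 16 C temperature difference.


The thermocouple output V = sensitivity * dT.
V = 38.1 uV/C * 16 C
V = 609.6 uV
V = 0.61 mV

0.61 mV


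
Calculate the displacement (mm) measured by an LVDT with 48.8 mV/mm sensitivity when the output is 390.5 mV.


Displacement = Vout / sensitivity.
d = 390.5 / 48.8
d = 8.002 mm

8.002 mm


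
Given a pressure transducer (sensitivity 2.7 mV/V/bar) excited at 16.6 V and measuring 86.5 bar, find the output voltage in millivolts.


Output = sensitivity * Vex * P.
Vout = 2.7 * 16.6 * 86.5
Vout = 44.82 * 86.5
Vout = 3876.93 mV

3876.93 mV


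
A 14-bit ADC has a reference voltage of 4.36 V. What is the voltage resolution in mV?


The resolution (LSB) of an ADC is Vref / 2^n.
LSB = 4.36 / 2^14
LSB = 4.36 / 16384
LSB = 0.00026611 V = 0.26611328 mV

0.26611328 mV


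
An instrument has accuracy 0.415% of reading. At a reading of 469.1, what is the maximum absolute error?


Absolute error = (accuracy% / 100) * reading.
Error = (0.415 / 100) * 469.1
Error = 0.00415 * 469.1
Error = 1.9468

1.9468


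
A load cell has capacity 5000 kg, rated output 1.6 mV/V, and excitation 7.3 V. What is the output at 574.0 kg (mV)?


Vout = rated_output * Vex * (load / capacity).
Vout = 1.6 * 7.3 * (574.0 / 5000)
Vout = 1.6 * 7.3 * 0.1148
Vout = 1.341 mV

1.341 mV


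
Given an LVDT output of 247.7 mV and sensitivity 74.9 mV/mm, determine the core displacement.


Displacement = Vout / sensitivity.
d = 247.7 / 74.9
d = 3.307 mm

3.307 mm


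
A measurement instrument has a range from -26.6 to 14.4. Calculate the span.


Span = upper range - lower range.
Span = 14.4 - (-26.6)
Span = 41.0

41.0


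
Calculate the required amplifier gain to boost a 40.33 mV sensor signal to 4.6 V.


Gain = Vout / Vin (converting to same units).
G = 4.6 V / 40.33 mV
G = 4600.0 mV / 40.33 mV
G = 114.06

114.06


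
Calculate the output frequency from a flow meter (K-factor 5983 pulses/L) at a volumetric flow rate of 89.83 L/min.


Frequency = K * Q / 60 (converting L/min to L/s).
f = 5983 * 89.83 / 60
f = 537452.89 / 60
f = 8957.55 Hz

8957.55 Hz


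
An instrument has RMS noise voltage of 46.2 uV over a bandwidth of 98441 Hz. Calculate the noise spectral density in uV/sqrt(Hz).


Noise spectral density = Vrms / sqrt(BW).
NSD = 46.2 / sqrt(98441)
NSD = 46.2 / 313.7531
NSD = 0.1472 uV/sqrt(Hz)

0.1472 uV/sqrt(Hz)


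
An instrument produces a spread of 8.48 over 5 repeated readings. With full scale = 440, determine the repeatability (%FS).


Repeatability = (spread / full scale) * 100%.
R = (8.48 / 440) * 100
R = 1.927 %FS

1.927 %FS


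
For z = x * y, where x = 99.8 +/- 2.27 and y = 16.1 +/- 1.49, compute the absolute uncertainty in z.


For a product z = x*y, the relative uncertainty is:
uz/z = sqrt((ux/x)^2 + (uy/y)^2)
Relative uncertainties: ux/x = 2.27/99.8 = 0.022745
uy/y = 1.49/16.1 = 0.092547
z = 99.8 * 16.1 = 1606.8
uz = 1606.8 * sqrt(0.022745^2 + 0.092547^2) = 153.127

153.127


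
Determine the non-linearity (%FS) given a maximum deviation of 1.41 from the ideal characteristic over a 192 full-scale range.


Linearity error = (max deviation / full scale) * 100%.
Linearity = (1.41 / 192) * 100
Linearity = 0.734 %FS

0.734 %FS


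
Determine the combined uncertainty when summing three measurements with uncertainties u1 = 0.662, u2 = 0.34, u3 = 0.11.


For a sum of independent quantities, uc = sqrt(u1^2 + u2^2 + u3^2).
uc = sqrt(0.662^2 + 0.34^2 + 0.11^2)
uc = sqrt(0.438244 + 0.1156 + 0.0121)
uc = 0.7523

0.7523


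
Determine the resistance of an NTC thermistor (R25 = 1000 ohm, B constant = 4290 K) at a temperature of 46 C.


NTC thermistor equation: Rt = R25 * exp(B * (1/T - 1/T25)).
T in Kelvin: 319.15 K, T25 = 298.15 K
1/T - 1/T25 = 1/319.15 - 1/298.15 = -0.00022069
B * (1/T - 1/T25) = 4290 * -0.00022069 = -0.9468
Rt = 1000 * exp(-0.9468) = 388.0 ohm

388.0 ohm


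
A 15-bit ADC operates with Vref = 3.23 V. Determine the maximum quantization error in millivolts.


The maximum quantization error is +/- LSB/2.
LSB = Vref / 2^n = 3.23 / 32768 = 9.857e-05 V
Max error = LSB / 2 = 9.857e-05 / 2 = 4.929e-05 V
Max error = 0.0493 mV

0.0493 mV


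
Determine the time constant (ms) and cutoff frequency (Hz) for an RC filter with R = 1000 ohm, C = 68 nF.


Time constant: tau = R * C.
tau = 1000 * 6.80e-08 = 6.8e-05 s
tau = 0.068 ms
Cutoff frequency: fc = 1 / (2*pi*R*C).
fc = 1 / (2*pi*6.8e-05) = 2340.51 Hz

tau = 0.068 ms, fc = 2340.51 Hz


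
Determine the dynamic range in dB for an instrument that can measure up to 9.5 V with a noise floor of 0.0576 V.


Dynamic range = 20 * log10(Vmax / Vnoise).
DR = 20 * log10(9.5 / 0.0576)
DR = 20 * log10(164.93)
DR = 44.35 dB

44.35 dB


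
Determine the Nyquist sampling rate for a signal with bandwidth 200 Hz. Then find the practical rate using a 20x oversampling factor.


By Nyquist theorem, fs_min = 2 * fmax.
fs_min = 2 * 200 = 400 Hz
Practical rate = 20 * fs_min = 20 * 400 = 8000 Hz

fs_min = 400 Hz, fs_practical = 8000 Hz


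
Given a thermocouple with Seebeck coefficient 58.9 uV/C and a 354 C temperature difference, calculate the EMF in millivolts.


The thermocouple output V = sensitivity * dT.
V = 58.9 uV/C * 354 C
V = 20850.6 uV
V = 20.851 mV

20.851 mV


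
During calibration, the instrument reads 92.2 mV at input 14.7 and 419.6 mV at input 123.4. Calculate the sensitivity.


Sensitivity = (y2 - y1) / (x2 - x1).
S = (419.6 - 92.2) / (123.4 - 14.7)
S = 327.4 / 108.7
S = 3.012 mV/unit

3.012 mV/unit


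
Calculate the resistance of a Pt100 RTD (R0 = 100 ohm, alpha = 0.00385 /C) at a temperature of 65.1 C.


The RTD equation: Rt = R0 * (1 + alpha * T).
Rt = 100 * (1 + 0.00385 * 65.1)
Rt = 100 * (1 + 0.250635)
Rt = 100 * 1.250635
Rt = 125.063 ohm

125.063 ohm


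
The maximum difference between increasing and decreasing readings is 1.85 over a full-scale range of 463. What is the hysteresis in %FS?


Hysteresis = (max difference / full scale) * 100%.
H = (1.85 / 463) * 100
H = 0.4 %FS

0.4 %FS


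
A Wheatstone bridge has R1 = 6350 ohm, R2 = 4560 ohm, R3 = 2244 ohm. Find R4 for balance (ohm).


At balance: R1*R4 = R2*R3, so R4 = R2*R3/R1.
R4 = 4560 * 2244 / 6350
R4 = 10232640 / 6350
R4 = 1611.44 ohm

1611.44 ohm


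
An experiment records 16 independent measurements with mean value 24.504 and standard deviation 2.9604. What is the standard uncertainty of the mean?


The standard uncertainty for Type A evaluation is u = s / sqrt(n).
u = 2.9604 / sqrt(16)
u = 2.9604 / 4.0
u = 0.7401

0.7401


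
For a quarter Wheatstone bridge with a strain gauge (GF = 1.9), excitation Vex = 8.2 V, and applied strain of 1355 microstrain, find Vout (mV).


Quarter bridge output: Vout = (GF * epsilon * Vex) / 4.
Vout = (1.9 * 1355e-6 * 8.2) / 4
Vout = 0.0211109 / 4 V
Vout = 0.00527772 V = 5.2777 mV

5.2777 mV


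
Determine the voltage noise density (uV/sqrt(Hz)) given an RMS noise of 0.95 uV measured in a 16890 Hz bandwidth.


Noise spectral density = Vrms / sqrt(BW).
NSD = 0.95 / sqrt(16890)
NSD = 0.95 / 129.9615
NSD = 0.0073 uV/sqrt(Hz)

0.0073 uV/sqrt(Hz)


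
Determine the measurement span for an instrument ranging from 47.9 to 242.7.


Span = upper range - lower range.
Span = 242.7 - (47.9)
Span = 194.8

194.8


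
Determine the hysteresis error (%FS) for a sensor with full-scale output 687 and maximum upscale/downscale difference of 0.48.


Hysteresis = (max difference / full scale) * 100%.
H = (0.48 / 687) * 100
H = 0.07 %FS

0.07 %FS


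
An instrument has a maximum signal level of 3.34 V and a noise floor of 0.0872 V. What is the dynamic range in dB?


Dynamic range = 20 * log10(Vmax / Vnoise).
DR = 20 * log10(3.34 / 0.0872)
DR = 20 * log10(38.3)
DR = 31.66 dB

31.66 dB


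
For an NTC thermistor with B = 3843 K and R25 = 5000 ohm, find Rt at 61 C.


NTC thermistor equation: Rt = R25 * exp(B * (1/T - 1/T25)).
T in Kelvin: 334.15 K, T25 = 298.15 K
1/T - 1/T25 = 1/334.15 - 1/298.15 = -0.00036135
B * (1/T - 1/T25) = 3843 * -0.00036135 = -1.3887
Rt = 5000 * exp(-1.3887) = 1247.0 ohm

1247.0 ohm


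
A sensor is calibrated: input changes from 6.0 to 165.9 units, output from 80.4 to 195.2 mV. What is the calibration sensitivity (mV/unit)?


Sensitivity = (y2 - y1) / (x2 - x1).
S = (195.2 - 80.4) / (165.9 - 6.0)
S = 114.8 / 159.9
S = 0.7179 mV/unit

0.7179 mV/unit


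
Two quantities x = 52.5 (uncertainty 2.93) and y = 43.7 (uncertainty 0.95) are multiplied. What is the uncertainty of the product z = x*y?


For a product z = x*y, the relative uncertainty is:
uz/z = sqrt((ux/x)^2 + (uy/y)^2)
Relative uncertainties: ux/x = 2.93/52.5 = 0.05581
uy/y = 0.95/43.7 = 0.021739
z = 52.5 * 43.7 = 2294.2
uz = 2294.2 * sqrt(0.05581^2 + 0.021739^2) = 137.412

137.412


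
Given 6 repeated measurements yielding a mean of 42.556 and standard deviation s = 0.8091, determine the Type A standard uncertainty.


The standard uncertainty for Type A evaluation is u = s / sqrt(n).
u = 0.8091 / sqrt(6)
u = 0.8091 / 2.4495
u = 0.3303

0.3303


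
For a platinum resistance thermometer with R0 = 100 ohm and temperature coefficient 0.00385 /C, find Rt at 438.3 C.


The RTD equation: Rt = R0 * (1 + alpha * T).
Rt = 100 * (1 + 0.00385 * 438.3)
Rt = 100 * (1 + 1.687455)
Rt = 100 * 2.687455
Rt = 268.745 ohm

268.745 ohm
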